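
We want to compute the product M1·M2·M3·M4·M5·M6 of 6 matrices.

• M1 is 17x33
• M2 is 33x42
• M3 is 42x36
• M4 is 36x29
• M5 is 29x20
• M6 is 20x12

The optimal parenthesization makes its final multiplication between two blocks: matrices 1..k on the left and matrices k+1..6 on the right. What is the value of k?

1

Adjacent pairs: M1M2 = 17·33·42 = 23562; M2M3 = 33·42·36 = 49896; M3M4 = 42·36·29 = 43848; M4M5 = 36·29·20 = 20880; M5M6 = 29·20·12 = 6960.
Length 3: M1..M3: k=1: 0+49896+17·33·36=70092; k=2: 23562+0+17·42·36=49266 → min 49266 | M2..M4: k=2: 0+43848+33·42·29=84042; k=3: 49896+0+33·36·29=84348 → min 84042 | M3..M5: k=3: 0+20880+42·36·20=51120; k=4: 43848+0+42·29·20=68208 → min 51120 | M4..M6: k=4: 0+6960+36·29·12=19488; k=5: 20880+0+36·20·12=29520 → min 19488.
Length 4: M1..M4: k=1: 0+84042+17·33·29=100311; k=2: 23562+43848+17·42·29=88116; k=3: 49266+0+17·36·29=67014 → min 67014 | M2..M5: k=2: 0+51120+33·42·20=78840; k=3: 49896+20880+33·36·20=94536; k=4: 84042+0+33·29·20=103182 → min 78840 | M3..M6: k=3: 0+19488+42·36·12=37632; k=4: 43848+6960+42·29·12=65424; k=5: 51120+0+42·20·12=61200 → min 37632.
Length 5: M1..M5: k=1: 0+78840+17·33·20=90060; k=2: 23562+51120+17·42·20=88962; k=3: 49266+20880+17·36·20=82386; k=4: 67014+0+17·29·20=76874 → min 76874 | M2..M6: k=2: 0+37632+33·42·12=54264; k=3: 49896+19488+33·36·12=83640; k=4: 84042+6960+33·29·12=102486; k=5: 78840+0+33·20·12=86760 → min 54264.
Top-level splits: k=1: (M1..M1)·(M2..M6) → 0+54264+17·33·12 = 60996; k=2: (M1..M2)·(M3..M6) → 23562+37632+17·42·12 = 69762; k=3: (M1..M3)·(M4..M6) → 49266+19488+17·36·12 = 76098; k=4: (M1..M4)·(M5..M6) → 67014+6960+17·29·12 = 79890; k=5: (M1..M5)·(M6..M6) → 76874+0+17·20·12 = 80954.
Best split is after M1, i.e. k = 1.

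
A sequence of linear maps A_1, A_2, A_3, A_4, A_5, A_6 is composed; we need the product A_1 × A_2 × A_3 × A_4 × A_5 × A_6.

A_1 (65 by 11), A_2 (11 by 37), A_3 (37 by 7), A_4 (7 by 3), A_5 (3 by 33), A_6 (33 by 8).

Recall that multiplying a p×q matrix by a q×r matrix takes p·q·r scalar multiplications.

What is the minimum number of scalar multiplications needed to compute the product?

Adjacent pairs: A_1A_2 = 65·11·37 = 26455; A_2A_3 = 11·37·7 = 2849; A_3A_4 = 37·7·3 = 777; A_4A_5 = 7·3·33 = 693; A_5A_6 = 3·33·8 = 792.
Length 3: A_1..A_3: k=1: 0+2849+65·11·7=7854; k=2: 26455+0+65·37·7=43290 → min 7854 | A_2..A_4: k=2: 0+777+11·37·3=1998; k=3: 2849+0+11·7·3=3080 → min 1998 | A_3..A_5: k=3: 0+693+37·7·33=9240; k=4: 777+0+37·3·33=4440 → min 4440 | A_4..A_6: k=4: 0+792+7·3·8=960; k=5: 693+0+7·33·8=2541 → min 960.
Length 4: A_1..A_4: k=1: 0+1998+65·11·3=4143; k=2: 26455+777+65·37·3=34447; k=3: 7854+0+65·7·3=9219 → min 4143 | A_2..A_5: k=2: 0+4440+11·37·33=17871; k=3: 2849+693+11·7·33=6083; k=4: 1998+0+11·3·33=3087 → min 3087 | A_3..A_6: k=3: 0+960+37·7·8=3032; k=4: 777+792+37·3·8=2457; k=5: 4440+0+37·33·8=14208 → min 2457.
Length 5: A_1..A_5: k=1: 0+3087+65·11·33=26682; k=2: 26455+4440+65·37·33=110260; k=3: 7854+693+65·7·33=23562; k=4: 4143+0+65·3·33=10578 → min 10578 | A_2..A_6: k=2: 0+2457+11·37·8=5713; k=3: 2849+960+11·7·8=4425; k=4: 1998+792+11·3·8=3054; k=5: 3087+0+11·33·8=5991 → min 3054.
Length 6: A_1..A_6: k=1: 0+3054+65·11·8=8774; k=2: 26455+2457+65·37·8=48152; k=3: 7854+960+65·7·8=12454; k=4: 4143+792+65·3·8=6495; k=5: 10578+0+65·33·8=27738 → min 6495.
Optimal order: ((A_1 × (A_2 × (A_3 × A_4))) × (A_5 × A_6)) with cost 6495.

6495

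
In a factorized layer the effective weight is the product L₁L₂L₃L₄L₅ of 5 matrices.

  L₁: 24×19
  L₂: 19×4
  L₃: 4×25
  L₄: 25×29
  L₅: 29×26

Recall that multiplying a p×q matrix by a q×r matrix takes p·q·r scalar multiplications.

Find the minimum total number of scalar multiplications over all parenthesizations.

10236

Adjacent pairs: L₁L₂ = 24·19·4 = 1824; L₂L₃ = 19·4·25 = 1900; L₃L₄ = 4·25·29 = 2900; L₄L₅ = 25·29·26 = 18850.
Length 3: L₁..L₃: k=1: 0+1900+24·19·25=13300; k=2: 1824+0+24·4·25=4224 → min 4224 | L₂..L₄: k=2: 0+2900+19·4·29=5104; k=3: 1900+0+19·25·29=15675 → min 5104 | L₃..L₅: k=3: 0+18850+4·25·26=21450; k=4: 2900+0+4·29·26=5916 → min 5916.
Length 4: L₁..L₄: k=1: 0+5104+24·19·29=18328; k=2: 1824+2900+24·4·29=7508; k=3: 4224+0+24·25·29=21624 → min 7508 | L₂..L₅: k=2: 0+5916+19·4·26=7892; k=3: 1900+18850+19·25·26=33100; k=4: 5104+0+19·29·26=19430 → min 7892.
Length 5: L₁..L₅: k=1: 0+7892+24·19·26=19748; k=2: 1824+5916+24·4·26=10236; k=3: 4224+18850+24·25·26=38674; k=4: 7508+0+24·29·26=25604 → min 10236.
Optimal order: ((L₁L₂)((L₃L₄)L₅)) with cost 10236.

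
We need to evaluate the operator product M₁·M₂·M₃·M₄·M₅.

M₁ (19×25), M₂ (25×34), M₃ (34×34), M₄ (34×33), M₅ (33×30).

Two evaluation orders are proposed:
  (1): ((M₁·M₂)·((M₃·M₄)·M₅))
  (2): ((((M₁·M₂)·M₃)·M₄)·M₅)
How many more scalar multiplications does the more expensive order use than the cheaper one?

29096

Order (1) = ((M₁·M₂)·((M₃·M₄)·M₅)): (M₁·M₂): 19×25 by 25×34 → 19×34, cost 19·25·34 = 16150; (M₃·M₄): 34×34 by 34×33 → 34×33, cost 34·34·33 = 38148; ((M₃·M₄)·M₅): 34×33 by 33×30 → 34×30, cost 34·33·30 = 33660; cumulative 71808; ((M₁·M₂)·((M₃·M₄)·M₅)): 19×34 by 34×30 → 19×30, cost 19·34·30 = 19380; cumulative 107338. Total 107338.
Order (2) = ((((M₁·M₂)·M₃)·M₄)·M₅): (M₁·M₂): 19×25 by 25×34 → 19×34, cost 19·25·34 = 16150; ((M₁·M₂)·M₃): 19×34 by 34×34 → 19×34, cost 19·34·34 = 21964; cumulative 38114; (((M₁·M₂)·M₃)·M₄): 19×34 by 34×33 → 19×33, cost 19·34·33 = 21318; cumulative 59432; ((((M₁·M₂)·M₃)·M₄)·M₅): 19×33 by 33×30 → 19×30, cost 19·33·30 = 18810; cumulative 78242. Total 78242.
Difference: |107338 − 78242| = 29096.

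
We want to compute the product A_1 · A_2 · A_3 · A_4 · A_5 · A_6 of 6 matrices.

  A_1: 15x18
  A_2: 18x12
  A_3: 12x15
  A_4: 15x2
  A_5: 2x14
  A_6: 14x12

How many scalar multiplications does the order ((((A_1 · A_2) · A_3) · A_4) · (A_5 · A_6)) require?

(A_1 · A_2): 15×18 by 18×12 → 15×12, cost 15·18·12 = 3240
((A_1 · A_2) · A_3): 15×12 by 12×15 → 15×15, cost 15·12·15 = 2700; cumulative 5940
(((A_1 · A_2) · A_3) · A_4): 15×15 by 15×2 → 15×2, cost 15·15·2 = 450; cumulative 6390
(A_5 · A_6): 2×14 by 14×12 → 2×12, cost 2·14·12 = 336
((((A_1 · A_2) · A_3) · A_4) · (A_5 · A_6)): 15×2 by 2×12 → 15×12, cost 15·2·12 = 360; cumulative 7086
Total: 7086 scalar multiplications.

7086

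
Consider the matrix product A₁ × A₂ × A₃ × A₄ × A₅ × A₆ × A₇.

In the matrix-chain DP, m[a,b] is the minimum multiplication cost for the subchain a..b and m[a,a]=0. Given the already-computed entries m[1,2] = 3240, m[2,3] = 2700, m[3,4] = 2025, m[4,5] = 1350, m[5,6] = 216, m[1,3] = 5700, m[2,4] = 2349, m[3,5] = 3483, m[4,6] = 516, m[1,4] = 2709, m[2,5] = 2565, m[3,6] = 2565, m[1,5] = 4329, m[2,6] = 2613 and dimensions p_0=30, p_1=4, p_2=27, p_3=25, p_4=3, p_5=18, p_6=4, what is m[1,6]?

m[1,6] = min over k∈[1,5] of m[1,k]+m[k+1,6]+p_{0}·p_k·p_{6}.
k=1: 0 + 2613 + 30·4·4 = 3093; k=2: 3240 + 2565 + 30·27·4 = 9045; k=3: 5700 + 516 + 30·25·4 = 9216; k=4: 2709 + 216 + 30·3·4 = 3285; k=5: 4329 + 0 + 30·18·4 = 6489.
Minimum: 3093 at k=1.

3093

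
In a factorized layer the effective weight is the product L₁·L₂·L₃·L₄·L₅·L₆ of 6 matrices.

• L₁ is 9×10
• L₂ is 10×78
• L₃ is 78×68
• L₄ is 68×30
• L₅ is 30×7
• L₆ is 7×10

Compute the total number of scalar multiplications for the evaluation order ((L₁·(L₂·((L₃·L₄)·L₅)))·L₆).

(L₃·L₄): 78×68 by 68×30 → 78×30, cost 78·68·30 = 159120
((L₃·L₄)·L₅): 78×30 by 30×7 → 78×7, cost 78·30·7 = 16380; cumulative 175500
(L₂·((L₃·L₄)·L₅)): 10×78 by 78×7 → 10×7, cost 10·78·7 = 5460; cumulative 180960
(L₁·(L₂·((L₃·L₄)·L₅))): 9×10 by 10×7 → 9×7, cost 9·10·7 = 630; cumulative 181590
((L₁·(L₂·((L₃·L₄)·L₅)))·L₆): 9×7 by 7×10 → 9×10, cost 9·7·10 = 630; cumulative 182220
Total: 182220 scalar multiplications.

182220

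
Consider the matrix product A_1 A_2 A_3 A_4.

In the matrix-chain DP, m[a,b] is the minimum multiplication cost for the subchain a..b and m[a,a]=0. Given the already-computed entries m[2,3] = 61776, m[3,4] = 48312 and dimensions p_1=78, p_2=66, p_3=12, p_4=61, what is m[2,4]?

118872

m[2,4] = min over k∈[2,3] of m[2,k]+m[k+1,4]+p_{1}·p_k·p_{4}.
k=2: 0 + 48312 + 78·66·61 = 362340; k=3: 61776 + 0 + 78·12·61 = 118872.
Minimum: 118872 at k=3.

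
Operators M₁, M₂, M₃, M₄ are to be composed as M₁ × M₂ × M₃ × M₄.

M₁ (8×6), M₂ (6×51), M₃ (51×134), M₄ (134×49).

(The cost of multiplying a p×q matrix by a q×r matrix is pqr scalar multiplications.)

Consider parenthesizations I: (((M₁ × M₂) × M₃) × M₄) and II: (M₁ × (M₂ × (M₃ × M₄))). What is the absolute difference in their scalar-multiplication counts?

Order I = (((M₁ × M₂) × M₃) × M₄): (M₁ × M₂): 8×6 by 6×51 → 8×51, cost 8·6·51 = 2448; ((M₁ × M₂) × M₃): 8×51 by 51×134 → 8×134, cost 8·51·134 = 54672; cumulative 57120; (((M₁ × M₂) × M₃) × M₄): 8×134 by 134×49 → 8×49, cost 8·134·49 = 52528; cumulative 109648. Total 109648.
Order II = (M₁ × (M₂ × (M₃ × M₄))): (M₃ × M₄): 51×134 by 134×49 → 51×49, cost 51·134·49 = 334866; (M₂ × (M₃ × M₄)): 6×51 by 51×49 → 6×49, cost 6·51·49 = 14994; cumulative 349860; (M₁ × (M₂ × (M₃ × M₄))): 8×6 by 6×49 → 8×49, cost 8·6·49 = 2352; cumulative 352212. Total 352212.
Difference: |109648 − 352212| = 242564.

242564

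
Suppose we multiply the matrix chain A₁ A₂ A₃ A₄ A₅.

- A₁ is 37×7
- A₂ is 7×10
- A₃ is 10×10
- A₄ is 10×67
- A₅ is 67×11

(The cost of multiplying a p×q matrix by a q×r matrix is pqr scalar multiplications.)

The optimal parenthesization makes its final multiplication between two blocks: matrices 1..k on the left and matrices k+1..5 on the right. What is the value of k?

1

Adjacent pairs: A₁A₂ = 37·7·10 = 2590; A₂A₃ = 7·10·10 = 700; A₃A₄ = 10·10·67 = 6700; A₄A₅ = 10·67·11 = 7370.
Length 3: A₁..A₃: k=1: 0+700+37·7·10=3290; k=2: 2590+0+37·10·10=6290 → min 3290 | A₂..A₄: k=2: 0+6700+7·10·67=11390; k=3: 700+0+7·10·67=5390 → min 5390 | A₃..A₅: k=3: 0+7370+10·10·11=8470; k=4: 6700+0+10·67·11=14070 → min 8470.
Length 4: A₁..A₄: k=1: 0+5390+37·7·67=22743; k=2: 2590+6700+37·10·67=34080; k=3: 3290+0+37·10·67=28080 → min 22743 | A₂..A₅: k=2: 0+8470+7·10·11=9240; k=3: 700+7370+7·10·11=8840; k=4: 5390+0+7·67·11=10549 → min 8840.
Top-level splits: k=1: (A₁..A₁)·(A₂..A₅) → 0+8840+37·7·11 = 11689; k=2: (A₁..A₂)·(A₃..A₅) → 2590+8470+37·10·11 = 15130; k=3: (A₁..A₃)·(A₄..A₅) → 3290+7370+37·10·11 = 14730; k=4: (A₁..A₄)·(A₅..A₅) → 22743+0+37·67·11 = 50012.
Best split is after A₁, i.e. k = 1.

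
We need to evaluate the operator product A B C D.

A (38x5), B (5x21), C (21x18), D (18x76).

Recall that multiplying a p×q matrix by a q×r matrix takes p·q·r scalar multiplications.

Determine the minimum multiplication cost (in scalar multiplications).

23170

Adjacent pairs: AB = 38·5·21 = 3990; BC = 5·21·18 = 1890; CD = 21·18·76 = 28728.
Length 3: A..C: k=1: 0+1890+38·5·18=5310; k=2: 3990+0+38·21·18=18354 → min 5310 | B..D: k=2: 0+28728+5·21·76=36708; k=3: 1890+0+5·18·76=8730 → min 8730.
Length 4: A..D: k=1: 0+8730+38·5·76=23170; k=2: 3990+28728+38·21·76=93366; k=3: 5310+0+38·18·76=57294 → min 23170.
Optimal order: (A ((B C) D)) with cost 23170.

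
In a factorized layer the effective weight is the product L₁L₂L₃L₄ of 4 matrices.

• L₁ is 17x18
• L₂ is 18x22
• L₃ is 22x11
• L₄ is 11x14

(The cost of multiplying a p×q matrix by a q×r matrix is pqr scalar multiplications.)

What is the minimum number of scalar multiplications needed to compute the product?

10340

Adjacent pairs: L₁L₂ = 17·18·22 = 6732; L₂L₃ = 18·22·11 = 4356; L₃L₄ = 22·11·14 = 3388.
Length 3: L₁..L₃: k=1: 0+4356+17·18·11=7722; k=2: 6732+0+17·22·11=10846 → min 7722 | L₂..L₄: k=2: 0+3388+18·22·14=8932; k=3: 4356+0+18·11·14=7128 → min 7128.
Length 4: L₁..L₄: k=1: 0+7128+17·18·14=11412; k=2: 6732+3388+17·22·14=15356; k=3: 7722+0+17·11·14=10340 → min 10340.
Optimal order: ((L₁(L₂L₃))L₄) with cost 10340.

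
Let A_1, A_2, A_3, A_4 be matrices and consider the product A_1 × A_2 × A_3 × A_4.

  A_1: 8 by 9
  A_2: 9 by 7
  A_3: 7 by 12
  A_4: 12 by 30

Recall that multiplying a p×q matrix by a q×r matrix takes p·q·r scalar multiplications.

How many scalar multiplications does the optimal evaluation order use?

Adjacent pairs: A_1A_2 = 8·9·7 = 504; A_2A_3 = 9·7·12 = 756; A_3A_4 = 7·12·30 = 2520.
Length 3: A_1..A_3: k=1: 0+756+8·9·12=1620; k=2: 504+0+8·7·12=1176 → min 1176 | A_2..A_4: k=2: 0+2520+9·7·30=4410; k=3: 756+0+9·12·30=3996 → min 3996.
Length 4: A_1..A_4: k=1: 0+3996+8·9·30=6156; k=2: 504+2520+8·7·30=4704; k=3: 1176+0+8·12·30=4056 → min 4056.
Optimal order: (((A_1 × A_2) × A_3) × A_4) with cost 4056.

4056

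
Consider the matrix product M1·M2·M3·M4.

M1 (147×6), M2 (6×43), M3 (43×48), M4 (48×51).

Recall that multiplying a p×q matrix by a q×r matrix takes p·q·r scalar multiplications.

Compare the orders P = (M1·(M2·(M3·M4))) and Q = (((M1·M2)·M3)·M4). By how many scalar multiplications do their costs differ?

Order P = (M1·(M2·(M3·M4))): (M3·M4): 43×48 by 48×51 → 43×51, cost 43·48·51 = 105264; (M2·(M3·M4)): 6×43 by 43×51 → 6×51, cost 6·43·51 = 13158; cumulative 118422; (M1·(M2·(M3·M4))): 147×6 by 6×51 → 147×51, cost 147·6·51 = 44982; cumulative 163404. Total 163404.
Order Q = (((M1·M2)·M3)·M4): (M1·M2): 147×6 by 6×43 → 147×43, cost 147·6·43 = 37926; ((M1·M2)·M3): 147×43 by 43×48 → 147×48, cost 147·43·48 = 303408; cumulative 341334; (((M1·M2)·M3)·M4): 147×48 by 48×51 → 147×51, cost 147·48·51 = 359856; cumulative 701190. Total 701190.
Difference: |163404 − 701190| = 537786.

537786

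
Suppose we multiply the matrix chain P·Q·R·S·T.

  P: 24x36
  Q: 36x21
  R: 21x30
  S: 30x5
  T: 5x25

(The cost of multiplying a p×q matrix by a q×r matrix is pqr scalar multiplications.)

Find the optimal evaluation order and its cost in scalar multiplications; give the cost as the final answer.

14250

Adjacent pairs: PQ = 24·36·21 = 18144; QR = 36·21·30 = 22680; RS = 21·30·5 = 3150; ST = 30·5·25 = 3750.
Length 3: P..R: k=1: 0+22680+24·36·30=48600; k=2: 18144+0+24·21·30=33264 → min 33264 | Q..S: k=2: 0+3150+36·21·5=6930; k=3: 22680+0+36·30·5=28080 → min 6930 | R..T: k=3: 0+3750+21·30·25=19500; k=4: 3150+0+21·5·25=5775 → min 5775.
Length 4: P..S: k=1: 0+6930+24·36·5=11250; k=2: 18144+3150+24·21·5=23814; k=3: 33264+0+24·30·5=36864 → min 11250 | Q..T: k=2: 0+5775+36·21·25=24675; k=3: 22680+3750+36·30·25=53430; k=4: 6930+0+36·5·25=11430 → min 11430.
Length 5: P..T: k=1: 0+11430+24·36·25=33030; k=2: 18144+5775+24·21·25=36519; k=3: 33264+3750+24·30·25=55014; k=4: 11250+0+24·5·25=14250 → min 14250.
Optimal parenthesization: ((P·(Q·(R·S)))·T) with cost 14250.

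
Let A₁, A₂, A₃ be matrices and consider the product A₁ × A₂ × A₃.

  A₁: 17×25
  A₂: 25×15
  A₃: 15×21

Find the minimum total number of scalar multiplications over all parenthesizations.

Order (A₁ × (A₂ × A₃)): (A₂ × A₃): 25×15 by 15×21 → 25×21, cost 25·15·21 = 7875; (A₁ × (A₂ × A₃)): 17×25 by 25×21 → 17×21, cost 17·25·21 = 8925; cumulative 16800. Total 16800.
Order ((A₁ × A₂) × A₃): (A₁ × A₂): 17×25 by 25×15 → 17×15, cost 17·25·15 = 6375; ((A₁ × A₂) × A₃): 17×15 by 15×21 → 17×21, cost 17·15·21 = 5355; cumulative 11730. Total 11730.
Minimum: 11730.

11730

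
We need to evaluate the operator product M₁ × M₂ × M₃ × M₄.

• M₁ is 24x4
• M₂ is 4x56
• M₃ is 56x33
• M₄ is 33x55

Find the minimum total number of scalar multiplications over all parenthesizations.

Adjacent pairs: M₁M₂ = 24·4·56 = 5376; M₂M₃ = 4·56·33 = 7392; M₃M₄ = 56·33·55 = 101640.
Length 3: M₁..M₃: k=1: 0+7392+24·4·33=10560; k=2: 5376+0+24·56·33=49728 → min 10560 | M₂..M₄: k=2: 0+101640+4·56·55=113960; k=3: 7392+0+4·33·55=14652 → min 14652.
Length 4: M₁..M₄: k=1: 0+14652+24·4·55=19932; k=2: 5376+101640+24·56·55=180936; k=3: 10560+0+24·33·55=54120 → min 19932.
Optimal order: (M₁ × ((M₂ × M₃) × M₄)) with cost 19932.

19932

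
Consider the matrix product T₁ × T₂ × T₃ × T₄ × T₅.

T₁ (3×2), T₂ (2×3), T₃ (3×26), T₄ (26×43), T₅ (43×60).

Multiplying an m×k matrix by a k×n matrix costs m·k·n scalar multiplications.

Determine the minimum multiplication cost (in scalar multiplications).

7912

Adjacent pairs: T₁T₂ = 3·2·3 = 18; T₂T₃ = 2·3·26 = 156; T₃T₄ = 3·26·43 = 3354; T₄T₅ = 26·43·60 = 67080.
Length 3: T₁..T₃: k=1: 0+156+3·2·26=312; k=2: 18+0+3·3·26=252 → min 252 | T₂..T₄: k=2: 0+3354+2·3·43=3612; k=3: 156+0+2·26·43=2392 → min 2392 | T₃..T₅: k=3: 0+67080+3·26·60=71760; k=4: 3354+0+3·43·60=11094 → min 11094.
Length 4: T₁..T₄: k=1: 0+2392+3·2·43=2650; k=2: 18+3354+3·3·43=3759; k=3: 252+0+3·26·43=3606 → min 2650 | T₂..T₅: k=2: 0+11094+2·3·60=11454; k=3: 156+67080+2·26·60=70356; k=4: 2392+0+2·43·60=7552 → min 7552.
Length 5: T₁..T₅: k=1: 0+7552+3·2·60=7912; k=2: 18+11094+3·3·60=11652; k=3: 252+67080+3·26·60=72012; k=4: 2650+0+3·43·60=10390 → min 7912.
Optimal order: (T₁ × (((T₂ × T₃) × T₄) × T₅)) with cost 7912.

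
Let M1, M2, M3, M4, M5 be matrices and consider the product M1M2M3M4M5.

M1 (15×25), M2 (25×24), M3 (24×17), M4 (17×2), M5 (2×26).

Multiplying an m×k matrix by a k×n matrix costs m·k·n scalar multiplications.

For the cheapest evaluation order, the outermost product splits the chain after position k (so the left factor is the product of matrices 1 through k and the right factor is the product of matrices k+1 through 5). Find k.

Adjacent pairs: M1M2 = 15·25·24 = 9000; M2M3 = 25·24·17 = 10200; M3M4 = 24·17·2 = 816; M4M5 = 17·2·26 = 884.
Length 3: M1..M3: k=1: 0+10200+15·25·17=16575; k=2: 9000+0+15·24·17=15120 → min 15120 | M2..M4: k=2: 0+816+25·24·2=2016; k=3: 10200+0+25·17·2=11050 → min 2016 | M3..M5: k=3: 0+884+24·17·26=11492; k=4: 816+0+24·2·26=2064 → min 2064.
Length 4: M1..M4: k=1: 0+2016+15·25·2=2766; k=2: 9000+816+15·24·2=10536; k=3: 15120+0+15·17·2=15630 → min 2766 | M2..M5: k=2: 0+2064+25·24·26=17664; k=3: 10200+884+25·17·26=22134; k=4: 2016+0+25·2·26=3316 → min 3316.
Top-level splits: k=1: (M1..M1)·(M2..M5) → 0+3316+15·25·26 = 13066; k=2: (M1..M2)·(M3..M5) → 9000+2064+15·24·26 = 20424; k=3: (M1..M3)·(M4..M5) → 15120+884+15·17·26 = 22634; k=4: (M1..M4)·(M5..M5) → 2766+0+15·2·26 = 3546.
Best split is after M4, i.e. k = 4.

4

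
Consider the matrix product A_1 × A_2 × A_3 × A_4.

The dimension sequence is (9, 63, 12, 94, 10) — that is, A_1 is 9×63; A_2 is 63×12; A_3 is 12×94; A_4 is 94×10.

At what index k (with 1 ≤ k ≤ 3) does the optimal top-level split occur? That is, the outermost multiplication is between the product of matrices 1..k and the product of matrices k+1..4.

Adjacent pairs: A_1A_2 = 9·63·12 = 6804; A_2A_3 = 63·12·94 = 71064; A_3A_4 = 12·94·10 = 11280.
Length 3: A_1..A_3: k=1: 0+71064+9·63·94=124362; k=2: 6804+0+9·12·94=16956 → min 16956 | A_2..A_4: k=2: 0+11280+63·12·10=18840; k=3: 71064+0+63·94·10=130284 → min 18840.
Top-level splits: k=1: (A_1..A_1)·(A_2..A_4) → 0+18840+9·63·10 = 24510; k=2: (A_1..A_2)·(A_3..A_4) → 6804+11280+9·12·10 = 19164; k=3: (A_1..A_3)·(A_4..A_4) → 16956+0+9·94·10 = 25416.
Best split is after A_2, i.e. k = 2.

2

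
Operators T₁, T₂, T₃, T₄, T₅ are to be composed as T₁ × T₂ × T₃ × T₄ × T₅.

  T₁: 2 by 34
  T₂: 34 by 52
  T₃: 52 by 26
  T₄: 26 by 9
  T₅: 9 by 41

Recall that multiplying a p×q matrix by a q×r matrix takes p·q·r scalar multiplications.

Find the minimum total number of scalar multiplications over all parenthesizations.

Adjacent pairs: T₁T₂ = 2·34·52 = 3536; T₂T₃ = 34·52·26 = 45968; T₃T₄ = 52·26·9 = 12168; T₄T₅ = 26·9·41 = 9594.
Length 3: T₁..T₃: k=1: 0+45968+2·34·26=47736; k=2: 3536+0+2·52·26=6240 → min 6240 | T₂..T₄: k=2: 0+12168+34·52·9=28080; k=3: 45968+0+34·26·9=53924 → min 28080 | T₃..T₅: k=3: 0+9594+52·26·41=65026; k=4: 12168+0+52·9·41=31356 → min 31356.
Length 4: T₁..T₄: k=1: 0+28080+2·34·9=28692; k=2: 3536+12168+2·52·9=16640; k=3: 6240+0+2·26·9=6708 → min 6708 | T₂..T₅: k=2: 0+31356+34·52·41=103844; k=3: 45968+9594+34·26·41=91806; k=4: 28080+0+34·9·41=40626 → min 40626.
Length 5: T₁..T₅: k=1: 0+40626+2·34·41=43414; k=2: 3536+31356+2·52·41=39156; k=3: 6240+9594+2·26·41=17966; k=4: 6708+0+2·9·41=7446 → min 7446.
Optimal order: ((((T₁ × T₂) × T₃) × T₄) × T₅) with cost 7446.

7446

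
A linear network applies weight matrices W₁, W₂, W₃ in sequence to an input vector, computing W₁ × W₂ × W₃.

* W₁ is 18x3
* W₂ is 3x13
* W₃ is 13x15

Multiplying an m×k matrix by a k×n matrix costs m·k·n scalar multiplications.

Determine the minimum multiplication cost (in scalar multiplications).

Order (W₁ × (W₂ × W₃)): (W₂ × W₃): 3×13 by 13×15 → 3×15, cost 3·13·15 = 585; (W₁ × (W₂ × W₃)): 18×3 by 3×15 → 18×15, cost 18·3·15 = 810; cumulative 1395. Total 1395.
Order ((W₁ × W₂) × W₃): (W₁ × W₂): 18×3 by 3×13 → 18×13, cost 18·3·13 = 702; ((W₁ × W₂) × W₃): 18×13 by 13×15 → 18×15, cost 18·13·15 = 3510; cumulative 4212. Total 4212.
Minimum: 1395.

1395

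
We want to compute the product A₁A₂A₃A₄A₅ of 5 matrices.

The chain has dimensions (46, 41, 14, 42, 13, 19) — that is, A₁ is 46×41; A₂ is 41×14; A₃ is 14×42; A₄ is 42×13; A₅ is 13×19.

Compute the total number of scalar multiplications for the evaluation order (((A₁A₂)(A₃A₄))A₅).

53782

(A₁A₂): 46×41 by 41×14 → 46×14, cost 46·41·14 = 26404
(A₃A₄): 14×42 by 42×13 → 14×13, cost 14·42·13 = 7644
((A₁A₂)(A₃A₄)): 46×14 by 14×13 → 46×13, cost 46·14·13 = 8372; cumulative 42420
(((A₁A₂)(A₃A₄))A₅): 46×13 by 13×19 → 46×19, cost 46·13·19 = 11362; cumulative 53782
Total: 53782 scalar multiplications.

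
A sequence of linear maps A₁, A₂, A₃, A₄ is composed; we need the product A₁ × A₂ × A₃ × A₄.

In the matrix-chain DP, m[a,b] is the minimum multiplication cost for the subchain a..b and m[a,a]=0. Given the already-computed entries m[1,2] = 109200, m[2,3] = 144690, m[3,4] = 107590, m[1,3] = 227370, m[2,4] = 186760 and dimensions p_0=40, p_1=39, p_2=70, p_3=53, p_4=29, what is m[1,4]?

m[1,4] = min over k∈[1,3] of m[1,k]+m[k+1,4]+p_{0}·p_k·p_{4}.
k=1: 0 + 186760 + 40·39·29 = 232000; k=2: 109200 + 107590 + 40·70·29 = 297990; k=3: 227370 + 0 + 40·53·29 = 288850.
Minimum: 232000 at k=1.

232000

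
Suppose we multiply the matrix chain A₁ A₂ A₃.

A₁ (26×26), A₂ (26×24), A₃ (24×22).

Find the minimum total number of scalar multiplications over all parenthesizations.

28600

Order (A₁ (A₂ A₃)): (A₂ A₃): 26×24 by 24×22 → 26×22, cost 26·24·22 = 13728; (A₁ (A₂ A₃)): 26×26 by 26×22 → 26×22, cost 26·26·22 = 14872; cumulative 28600. Total 28600.
Order ((A₁ A₂) A₃): (A₁ A₂): 26×26 by 26×24 → 26×24, cost 26·26·24 = 16224; ((A₁ A₂) A₃): 26×24 by 24×22 → 26×22, cost 26·24·22 = 13728; cumulative 29952. Total 29952.
Minimum: 28600.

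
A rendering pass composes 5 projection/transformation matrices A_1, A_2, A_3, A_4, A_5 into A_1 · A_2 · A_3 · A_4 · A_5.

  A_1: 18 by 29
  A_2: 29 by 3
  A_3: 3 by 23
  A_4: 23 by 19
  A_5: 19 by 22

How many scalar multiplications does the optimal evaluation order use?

5319

Adjacent pairs: A_1A_2 = 18·29·3 = 1566; A_2A_3 = 29·3·23 = 2001; A_3A_4 = 3·23·19 = 1311; A_4A_5 = 23·19·22 = 9614.
Length 3: A_1..A_3: k=1: 0+2001+18·29·23=14007; k=2: 1566+0+18·3·23=2808 → min 2808 | A_2..A_4: k=2: 0+1311+29·3·19=2964; k=3: 2001+0+29·23·19=14674 → min 2964 | A_3..A_5: k=3: 0+9614+3·23·22=11132; k=4: 1311+0+3·19·22=2565 → min 2565.
Length 4: A_1..A_4: k=1: 0+2964+18·29·19=12882; k=2: 1566+1311+18·3·19=3903; k=3: 2808+0+18·23·19=10674 → min 3903 | A_2..A_5: k=2: 0+2565+29·3·22=4479; k=3: 2001+9614+29·23·22=26289; k=4: 2964+0+29·19·22=15086 → min 4479.
Length 5: A_1..A_5: k=1: 0+4479+18·29·22=15963; k=2: 1566+2565+18·3·22=5319; k=3: 2808+9614+18·23·22=21530; k=4: 3903+0+18·19·22=11427 → min 5319.
Optimal order: ((A_1 · A_2) · ((A_3 · A_4) · A_5)) with cost 5319.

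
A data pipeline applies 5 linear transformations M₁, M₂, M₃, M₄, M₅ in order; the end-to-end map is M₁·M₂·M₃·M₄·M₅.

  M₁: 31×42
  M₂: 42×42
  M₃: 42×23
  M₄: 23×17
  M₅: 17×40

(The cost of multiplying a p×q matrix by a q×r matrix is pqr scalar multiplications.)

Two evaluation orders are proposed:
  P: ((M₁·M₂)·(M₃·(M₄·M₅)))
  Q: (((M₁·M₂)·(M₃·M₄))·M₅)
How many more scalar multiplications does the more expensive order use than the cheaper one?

Order P = ((M₁·M₂)·(M₃·(M₄·M₅))): (M₁·M₂): 31×42 by 42×42 → 31×42, cost 31·42·42 = 54684; (M₄·M₅): 23×17 by 17×40 → 23×40, cost 23·17·40 = 15640; (M₃·(M₄·M₅)): 42×23 by 23×40 → 42×40, cost 42·23·40 = 38640; cumulative 54280; ((M₁·M₂)·(M₃·(M₄·M₅))): 31×42 by 42×40 → 31×40, cost 31·42·40 = 52080; cumulative 161044. Total 161044.
Order Q = (((M₁·M₂)·(M₃·M₄))·M₅): (M₁·M₂): 31×42 by 42×42 → 31×42, cost 31·42·42 = 54684; (M₃·M₄): 42×23 by 23×17 → 42×17, cost 42·23·17 = 16422; ((M₁·M₂)·(M₃·M₄)): 31×42 by 42×17 → 31×17, cost 31·42·17 = 22134; cumulative 93240; (((M₁·M₂)·(M₃·M₄))·M₅): 31×17 by 17×40 → 31×40, cost 31·17·40 = 21080; cumulative 114320. Total 114320.
Difference: |161044 − 114320| = 46724.

46724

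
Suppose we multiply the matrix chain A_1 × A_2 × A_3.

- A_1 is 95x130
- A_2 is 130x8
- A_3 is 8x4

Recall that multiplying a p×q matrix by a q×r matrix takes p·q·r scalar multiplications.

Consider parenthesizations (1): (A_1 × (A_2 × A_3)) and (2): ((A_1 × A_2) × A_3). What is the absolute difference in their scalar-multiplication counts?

Order (1) = (A_1 × (A_2 × A_3)): (A_2 × A_3): 130×8 by 8×4 → 130×4, cost 130·8·4 = 4160; (A_1 × (A_2 × A_3)): 95×130 by 130×4 → 95×4, cost 95·130·4 = 49400; cumulative 53560. Total 53560.
Order (2) = ((A_1 × A_2) × A_3): (A_1 × A_2): 95×130 by 130×8 → 95×8, cost 95·130·8 = 98800; ((A_1 × A_2) × A_3): 95×8 by 8×4 → 95×4, cost 95·8·4 = 3040; cumulative 101840. Total 101840.
Difference: |53560 − 101840| = 48280.

48280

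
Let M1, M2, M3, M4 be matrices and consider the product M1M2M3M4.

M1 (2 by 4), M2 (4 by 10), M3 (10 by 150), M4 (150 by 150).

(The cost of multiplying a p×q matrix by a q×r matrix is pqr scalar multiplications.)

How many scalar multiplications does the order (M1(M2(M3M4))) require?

(M3M4): 10×150 by 150×150 → 10×150, cost 10·150·150 = 225000
(M2(M3M4)): 4×10 by 10×150 → 4×150, cost 4·10·150 = 6000; cumulative 231000
(M1(M2(M3M4))): 2×4 by 4×150 → 2×150, cost 2·4·150 = 1200; cumulative 232200
Total: 232200 scalar multiplications.

232200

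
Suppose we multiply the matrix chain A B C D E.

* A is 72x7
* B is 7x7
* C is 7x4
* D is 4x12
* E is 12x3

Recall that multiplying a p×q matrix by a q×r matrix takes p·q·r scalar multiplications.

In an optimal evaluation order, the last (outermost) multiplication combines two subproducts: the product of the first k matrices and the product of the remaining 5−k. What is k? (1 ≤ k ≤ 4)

Adjacent pairs: AB = 72·7·7 = 3528; BC = 7·7·4 = 196; CD = 7·4·12 = 336; DE = 4·12·3 = 144.
Length 3: A..C: k=1: 0+196+72·7·4=2212; k=2: 3528+0+72·7·4=5544 → min 2212 | B..D: k=2: 0+336+7·7·12=924; k=3: 196+0+7·4·12=532 → min 532 | C..E: k=3: 0+144+7·4·3=228; k=4: 336+0+7·12·3=588 → min 228.
Length 4: A..D: k=1: 0+532+72·7·12=6580; k=2: 3528+336+72·7·12=9912; k=3: 2212+0+72·4·12=5668 → min 5668 | B..E: k=2: 0+228+7·7·3=375; k=3: 196+144+7·4·3=424; k=4: 532+0+7·12·3=784 → min 375.
Top-level splits: k=1: (A..A)·(B..E) → 0+375+72·7·3 = 1887; k=2: (A..B)·(C..E) → 3528+228+72·7·3 = 5268; k=3: (A..C)·(D..E) → 2212+144+72·4·3 = 3220; k=4: (A..D)·(E..E) → 5668+0+72·12·3 = 8260.
Best split is after A, i.e. k = 1.

1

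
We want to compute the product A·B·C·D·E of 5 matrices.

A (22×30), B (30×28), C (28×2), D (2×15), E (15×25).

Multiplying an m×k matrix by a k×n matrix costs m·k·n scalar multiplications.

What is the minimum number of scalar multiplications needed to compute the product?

4850

Adjacent pairs: AB = 22·30·28 = 18480; BC = 30·28·2 = 1680; CD = 28·2·15 = 840; DE = 2·15·25 = 750.
Length 3: A..C: k=1: 0+1680+22·30·2=3000; k=2: 18480+0+22·28·2=19712 → min 3000 | B..D: k=2: 0+840+30·28·15=13440; k=3: 1680+0+30·2·15=2580 → min 2580 | C..E: k=3: 0+750+28·2·25=2150; k=4: 840+0+28·15·25=11340 → min 2150.
Length 4: A..D: k=1: 0+2580+22·30·15=12480; k=2: 18480+840+22·28·15=28560; k=3: 3000+0+22·2·15=3660 → min 3660 | B..E: k=2: 0+2150+30·28·25=23150; k=3: 1680+750+30·2·25=3930; k=4: 2580+0+30·15·25=13830 → min 3930.
Length 5: A..E: k=1: 0+3930+22·30·25=20430; k=2: 18480+2150+22·28·25=36030; k=3: 3000+750+22·2·25=4850; k=4: 3660+0+22·15·25=11910 → min 4850.
Optimal order: ((A·(B·C))·(D·E)) with cost 4850.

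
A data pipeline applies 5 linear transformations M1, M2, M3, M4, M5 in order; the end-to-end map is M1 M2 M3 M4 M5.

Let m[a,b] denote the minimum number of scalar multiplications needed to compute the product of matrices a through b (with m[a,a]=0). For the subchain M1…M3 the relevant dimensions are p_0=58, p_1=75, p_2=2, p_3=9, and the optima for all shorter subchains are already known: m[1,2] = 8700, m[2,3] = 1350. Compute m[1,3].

9744

m[1,3] = min over k∈[1,2] of m[1,k]+m[k+1,3]+p_{0}·p_k·p_{3}.
k=1: 0 + 1350 + 58·75·9 = 40500; k=2: 8700 + 0 + 58·2·9 = 9744.
Minimum: 9744 at k=2.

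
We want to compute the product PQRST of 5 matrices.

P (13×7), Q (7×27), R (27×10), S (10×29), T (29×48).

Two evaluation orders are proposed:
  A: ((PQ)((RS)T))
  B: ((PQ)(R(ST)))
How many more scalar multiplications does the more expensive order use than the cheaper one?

18534

Order A = ((PQ)((RS)T)): (PQ): 13×7 by 7×27 → 13×27, cost 13·7·27 = 2457; (RS): 27×10 by 10×29 → 27×29, cost 27·10·29 = 7830; ((RS)T): 27×29 by 29×48 → 27×48, cost 27·29·48 = 37584; cumulative 45414; ((PQ)((RS)T)): 13×27 by 27×48 → 13×48, cost 13·27·48 = 16848; cumulative 64719. Total 64719.
Order B = ((PQ)(R(ST))): (PQ): 13×7 by 7×27 → 13×27, cost 13·7·27 = 2457; (ST): 10×29 by 29×48 → 10×48, cost 10·29·48 = 13920; (R(ST)): 27×10 by 10×48 → 27×48, cost 27·10·48 = 12960; cumulative 26880; ((PQ)(R(ST))): 13×27 by 27×48 → 13×48, cost 13·27·48 = 16848; cumulative 46185. Total 46185.
Difference: |64719 − 46185| = 18534.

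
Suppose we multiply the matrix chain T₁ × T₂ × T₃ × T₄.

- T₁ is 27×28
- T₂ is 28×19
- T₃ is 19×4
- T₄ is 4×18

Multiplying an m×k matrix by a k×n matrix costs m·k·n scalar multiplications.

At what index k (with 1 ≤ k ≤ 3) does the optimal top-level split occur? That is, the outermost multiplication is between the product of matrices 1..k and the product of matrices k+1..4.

Adjacent pairs: T₁T₂ = 27·28·19 = 14364; T₂T₃ = 28·19·4 = 2128; T₃T₄ = 19·4·18 = 1368.
Length 3: T₁..T₃: k=1: 0+2128+27·28·4=5152; k=2: 14364+0+27·19·4=16416 → min 5152 | T₂..T₄: k=2: 0+1368+28·19·18=10944; k=3: 2128+0+28·4·18=4144 → min 4144.
Top-level splits: k=1: (T₁..T₁)·(T₂..T₄) → 0+4144+27·28·18 = 17752; k=2: (T₁..T₂)·(T₃..T₄) → 14364+1368+27·19·18 = 24966; k=3: (T₁..T₃)·(T₄..T₄) → 5152+0+27·4·18 = 7096.
Best split is after T₃, i.e. k = 3.

3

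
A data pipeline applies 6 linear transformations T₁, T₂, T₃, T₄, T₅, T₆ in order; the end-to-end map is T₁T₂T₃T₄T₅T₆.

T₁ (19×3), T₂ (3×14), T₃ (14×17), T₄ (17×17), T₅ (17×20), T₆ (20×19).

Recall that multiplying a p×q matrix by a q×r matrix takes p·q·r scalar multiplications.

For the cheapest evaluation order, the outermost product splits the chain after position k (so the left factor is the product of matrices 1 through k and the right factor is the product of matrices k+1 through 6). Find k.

Adjacent pairs: T₁T₂ = 19·3·14 = 798; T₂T₃ = 3·14·17 = 714; T₃T₄ = 14·17·17 = 4046; T₄T₅ = 17·17·20 = 5780; T₅T₆ = 17·20·19 = 6460.
Length 3: T₁..T₃: k=1: 0+714+19·3·17=1683; k=2: 798+0+19·14·17=5320 → min 1683 | T₂..T₄: k=2: 0+4046+3·14·17=4760; k=3: 714+0+3·17·17=1581 → min 1581 | T₃..T₅: k=3: 0+5780+14·17·20=10540; k=4: 4046+0+14·17·20=8806 → min 8806 | T₄..T₆: k=4: 0+6460+17·17·19=11951; k=5: 5780+0+17·20·19=12240 → min 11951.
Length 4: T₁..T₄: k=1: 0+1581+19·3·17=2550; k=2: 798+4046+19·14·17=9366; k=3: 1683+0+19·17·17=7174 → min 2550 | T₂..T₅: k=2: 0+8806+3·14·20=9646; k=3: 714+5780+3·17·20=7514; k=4: 1581+0+3·17·20=2601 → min 2601 | T₃..T₆: k=3: 0+11951+14·17·19=16473; k=4: 4046+6460+14·17·19=15028; k=5: 8806+0+14·20·19=14126 → min 14126.
Length 5: T₁..T₅: k=1: 0+2601+19·3·20=3741; k=2: 798+8806+19·14·20=14924; k=3: 1683+5780+19·17·20=13923; k=4: 2550+0+19·17·20=9010 → min 3741 | T₂..T₆: k=2: 0+14126+3·14·19=14924; k=3: 714+11951+3·17·19=13634; k=4: 1581+6460+3·17·19=9010; k=5: 2601+0+3·20·19=3741 → min 3741.
Top-level splits: k=1: (T₁..T₁)·(T₂..T₆) → 0+3741+19·3·19 = 4824; k=2: (T₁..T₂)·(T₃..T₆) → 798+14126+19·14·19 = 19978; k=3: (T₁..T₃)·(T₄..T₆) → 1683+11951+19·17·19 = 19771; k=4: (T₁..T₄)·(T₅..T₆) → 2550+6460+19·17·19 = 15147; k=5: (T₁..T₅)·(T₆..T₆) → 3741+0+19·20·19 = 10961.
Best split is after T₁, i.e. k = 1.

1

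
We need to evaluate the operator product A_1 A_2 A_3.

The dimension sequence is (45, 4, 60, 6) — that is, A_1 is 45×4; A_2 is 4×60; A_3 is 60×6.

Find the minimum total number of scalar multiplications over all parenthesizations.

Order (A_1 (A_2 A_3)): (A_2 A_3): 4×60 by 60×6 → 4×6, cost 4·60·6 = 1440; (A_1 (A_2 A_3)): 45×4 by 4×6 → 45×6, cost 45·4·6 = 1080; cumulative 2520. Total 2520.
Order ((A_1 A_2) A_3): (A_1 A_2): 45×4 by 4×60 → 45×60, cost 45·4·60 = 10800; ((A_1 A_2) A_3): 45×60 by 60×6 → 45×6, cost 45·60·6 = 16200; cumulative 27000. Total 27000.
Minimum: 2520.

2520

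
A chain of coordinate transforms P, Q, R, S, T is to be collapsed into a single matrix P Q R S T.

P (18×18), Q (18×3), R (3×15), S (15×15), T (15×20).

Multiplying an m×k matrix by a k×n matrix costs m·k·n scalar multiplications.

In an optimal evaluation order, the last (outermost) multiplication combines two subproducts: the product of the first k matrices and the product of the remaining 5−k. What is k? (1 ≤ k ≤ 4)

2

Adjacent pairs: PQ = 18·18·3 = 972; QR = 18·3·15 = 810; RS = 3·15·15 = 675; ST = 15·15·20 = 4500.
Length 3: P..R: k=1: 0+810+18·18·15=5670; k=2: 972+0+18·3·15=1782 → min 1782 | Q..S: k=2: 0+675+18·3·15=1485; k=3: 810+0+18·15·15=4860 → min 1485 | R..T: k=3: 0+4500+3·15·20=5400; k=4: 675+0+3·15·20=1575 → min 1575.
Length 4: P..S: k=1: 0+1485+18·18·15=6345; k=2: 972+675+18·3·15=2457; k=3: 1782+0+18·15·15=5832 → min 2457 | Q..T: k=2: 0+1575+18·3·20=2655; k=3: 810+4500+18·15·20=10710; k=4: 1485+0+18·15·20=6885 → min 2655.
Top-level splits: k=1: (P..P)·(Q..T) → 0+2655+18·18·20 = 9135; k=2: (P..Q)·(R..T) → 972+1575+18·3·20 = 3627; k=3: (P..R)·(S..T) → 1782+4500+18·15·20 = 11682; k=4: (P..S)·(T..T) → 2457+0+18·15·20 = 7857.
Best split is after Q, i.e. k = 2.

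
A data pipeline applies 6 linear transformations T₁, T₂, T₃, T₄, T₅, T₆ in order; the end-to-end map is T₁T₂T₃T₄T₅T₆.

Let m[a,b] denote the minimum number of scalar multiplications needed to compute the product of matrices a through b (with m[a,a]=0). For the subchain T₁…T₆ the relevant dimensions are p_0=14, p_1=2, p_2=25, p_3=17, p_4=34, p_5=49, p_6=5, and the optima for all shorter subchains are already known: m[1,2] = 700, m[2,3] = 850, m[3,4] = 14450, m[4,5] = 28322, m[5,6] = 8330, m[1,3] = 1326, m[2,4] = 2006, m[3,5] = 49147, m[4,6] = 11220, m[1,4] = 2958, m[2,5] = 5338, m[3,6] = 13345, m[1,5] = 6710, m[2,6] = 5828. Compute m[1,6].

m[1,6] = min over k∈[1,5] of m[1,k]+m[k+1,6]+p_{0}·p_k·p_{6}.
k=1: 0 + 5828 + 14·2·5 = 5968; k=2: 700 + 13345 + 14·25·5 = 15795; k=3: 1326 + 11220 + 14·17·5 = 13736; k=4: 2958 + 8330 + 14·34·5 = 13668; k=5: 6710 + 0 + 14·49·5 = 10140.
Minimum: 5968 at k=1.

5968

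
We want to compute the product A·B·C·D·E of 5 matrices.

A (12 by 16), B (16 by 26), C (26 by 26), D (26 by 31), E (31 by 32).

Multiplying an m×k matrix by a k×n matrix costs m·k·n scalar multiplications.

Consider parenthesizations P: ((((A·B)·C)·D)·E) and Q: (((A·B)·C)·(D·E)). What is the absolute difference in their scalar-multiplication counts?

Order P = ((((A·B)·C)·D)·E): (A·B): 12×16 by 16×26 → 12×26, cost 12·16·26 = 4992; ((A·B)·C): 12×26 by 26×26 → 12×26, cost 12·26·26 = 8112; cumulative 13104; (((A·B)·C)·D): 12×26 by 26×31 → 12×31, cost 12·26·31 = 9672; cumulative 22776; ((((A·B)·C)·D)·E): 12×31 by 31×32 → 12×32, cost 12·31·32 = 11904; cumulative 34680. Total 34680.
Order Q = (((A·B)·C)·(D·E)): (A·B): 12×16 by 16×26 → 12×26, cost 12·16·26 = 4992; ((A·B)·C): 12×26 by 26×26 → 12×26, cost 12·26·26 = 8112; cumulative 13104; (D·E): 26×31 by 31×32 → 26×32, cost 26·31·32 = 25792; (((A·B)·C)·(D·E)): 12×26 by 26×32 → 12×32, cost 12·26·32 = 9984; cumulative 48880. Total 48880.
Difference: |34680 − 48880| = 14200.

14200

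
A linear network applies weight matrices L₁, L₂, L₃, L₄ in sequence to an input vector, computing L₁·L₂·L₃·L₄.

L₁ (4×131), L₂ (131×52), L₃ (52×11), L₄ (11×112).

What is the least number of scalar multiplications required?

Adjacent pairs: L₁L₂ = 4·131·52 = 27248; L₂L₃ = 131·52·11 = 74932; L₃L₄ = 52·11·112 = 64064.
Length 3: L₁..L₃: k=1: 0+74932+4·131·11=80696; k=2: 27248+0+4·52·11=29536 → min 29536 | L₂..L₄: k=2: 0+64064+131·52·112=827008; k=3: 74932+0+131·11·112=236324 → min 236324.
Length 4: L₁..L₄: k=1: 0+236324+4·131·112=295012; k=2: 27248+64064+4·52·112=114608; k=3: 29536+0+4·11·112=34464 → min 34464.
Optimal order: (((L₁·L₂)·L₃)·L₄) with cost 34464.

34464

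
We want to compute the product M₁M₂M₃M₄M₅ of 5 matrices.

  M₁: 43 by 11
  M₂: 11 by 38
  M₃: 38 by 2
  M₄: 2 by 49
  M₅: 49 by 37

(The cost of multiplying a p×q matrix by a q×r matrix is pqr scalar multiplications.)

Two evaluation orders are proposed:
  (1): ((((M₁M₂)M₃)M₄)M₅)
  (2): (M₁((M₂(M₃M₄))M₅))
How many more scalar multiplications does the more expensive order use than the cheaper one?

41765

Order (1) = ((((M₁M₂)M₃)M₄)M₅): (M₁M₂): 43×11 by 11×38 → 43×38, cost 43·11·38 = 17974; ((M₁M₂)M₃): 43×38 by 38×2 → 43×2, cost 43·38·2 = 3268; cumulative 21242; (((M₁M₂)M₃)M₄): 43×2 by 2×49 → 43×49, cost 43·2·49 = 4214; cumulative 25456; ((((M₁M₂)M₃)M₄)M₅): 43×49 by 49×37 → 43×37, cost 43·49·37 = 77959; cumulative 103415. Total 103415.
Order (2) = (M₁((M₂(M₃M₄))M₅)): (M₃M₄): 38×2 by 2×49 → 38×49, cost 38·2·49 = 3724; (M₂(M₃M₄)): 11×38 by 38×49 → 11×49, cost 11·38·49 = 20482; cumulative 24206; ((M₂(M₃M₄))M₅): 11×49 by 49×37 → 11×37, cost 11·49·37 = 19943; cumulative 44149; (M₁((M₂(M₃M₄))M₅)): 43×11 by 11×37 → 43×37, cost 43·11·37 = 17501; cumulative 61650. Total 61650.
Difference: |103415 − 61650| = 41765.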